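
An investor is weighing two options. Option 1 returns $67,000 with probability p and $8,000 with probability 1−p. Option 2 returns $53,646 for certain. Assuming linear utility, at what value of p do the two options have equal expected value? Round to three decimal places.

p·67000 + (1−p)·8000 = 53646
59000p + 8000 = 53646
p = (53646 − 8000) / 59000

p = 0.774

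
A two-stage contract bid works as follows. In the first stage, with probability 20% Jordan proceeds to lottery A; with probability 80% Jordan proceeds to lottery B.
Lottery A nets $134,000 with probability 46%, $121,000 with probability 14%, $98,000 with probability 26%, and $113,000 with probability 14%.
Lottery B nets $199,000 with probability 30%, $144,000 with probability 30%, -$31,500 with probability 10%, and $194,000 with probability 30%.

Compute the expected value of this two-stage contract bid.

EV(A) = 0.46 × 134000 + 0.14 × 121000 + 0.26 × 98000 + 0.14 × 113000 = 61640 + 16940 + 25480 + 15820 = 119880
EV(B) = 0.3 × 199000 + 0.3 × 144000 + 0.1 × (-31500) + 0.3 × 194000 = 59700 + 43200 − 3150 + 58200 = 157950
Overall = 0.2 × 119880 + 0.8 × 157950 = 23976 + 126360 = 150336

$150,336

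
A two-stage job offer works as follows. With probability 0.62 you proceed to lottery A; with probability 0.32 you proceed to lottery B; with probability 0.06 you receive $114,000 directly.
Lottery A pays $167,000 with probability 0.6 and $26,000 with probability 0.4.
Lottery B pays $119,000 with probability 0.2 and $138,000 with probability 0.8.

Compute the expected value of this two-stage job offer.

EV(A) = 0.6 × 167000 + 0.4 × 26000 = 100200 + 10400 = 110600
EV(B) = 0.2 × 119000 + 0.8 × 138000 = 23800 + 110400 = 134200
Branch C: 114000 (certain)
Overall = 0.62 × 110600 + 0.32 × 134200 + 0.06 × 114000 = 68572 + 42944 + 6840 = 118356

$118,356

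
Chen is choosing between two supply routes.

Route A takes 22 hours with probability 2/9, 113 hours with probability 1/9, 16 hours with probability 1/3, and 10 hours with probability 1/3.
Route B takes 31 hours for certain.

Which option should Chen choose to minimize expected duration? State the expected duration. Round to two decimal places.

Route A = 2/9 × 22 + 1/9 × 113 + 1/3 × 16 + 1/3 × 10 = 4.8889 + 12.5556 + 5.3333 + 3.3333 = 26.1111
Route B: 31 (certain)

Route A (26.11 hours)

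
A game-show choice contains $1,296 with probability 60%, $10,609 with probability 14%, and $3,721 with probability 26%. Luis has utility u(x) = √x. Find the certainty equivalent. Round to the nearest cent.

$2,691.53

E[u] = 0.6·√1296 + 0.14·√10609 + 0.26·√3721 = 0.6·36 + 0.14·103 + 0.26·61 = 51.88
CE = (51.88)² = 2691.5344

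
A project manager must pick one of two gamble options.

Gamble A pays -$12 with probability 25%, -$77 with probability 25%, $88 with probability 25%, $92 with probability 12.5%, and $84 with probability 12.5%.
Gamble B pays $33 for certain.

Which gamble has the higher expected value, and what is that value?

Gamble A = 0.25 × (-12) + 0.25 × (-77) + 0.25 × 88 + 0.125 × 92 + 0.125 × 84 = -3 − 19.25 + 22 + 11.5 + 10.5 = 21.75
Gamble B: 33 (certain)

Gamble B ($33)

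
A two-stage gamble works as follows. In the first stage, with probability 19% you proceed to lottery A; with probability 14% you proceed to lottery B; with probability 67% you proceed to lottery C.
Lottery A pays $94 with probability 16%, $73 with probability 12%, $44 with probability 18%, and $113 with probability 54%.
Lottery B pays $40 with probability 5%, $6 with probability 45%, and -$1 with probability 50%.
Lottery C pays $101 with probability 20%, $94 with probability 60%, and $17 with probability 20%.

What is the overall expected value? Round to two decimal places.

$71.81

EV(A) = 0.16 × 94 + 0.12 × 73 + 0.18 × 44 + 0.54 × 113 = 15.04 + 8.76 + 7.92 + 61.02 = 92.74
EV(B) = 0.05 × 40 + 0.45 × 6 + 0.5 × (-1) = 2 + 2.7 − 0.5 = 4.2
EV(C) = 0.2 × 101 + 0.6 × 94 + 0.2 × 17 = 20.2 + 56.4 + 3.4 = 80
Overall = 0.19 × 92.74 + 0.14 × 4.2 + 0.67 × 80 = 17.6206 + 0.588 + 53.6 = 71.8086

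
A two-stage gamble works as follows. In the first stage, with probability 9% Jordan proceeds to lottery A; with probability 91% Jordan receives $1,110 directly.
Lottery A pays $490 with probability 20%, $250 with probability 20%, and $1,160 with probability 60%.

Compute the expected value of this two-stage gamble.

$1,086.06

EV(A) = 0.2 × 490 + 0.2 × 250 + 0.6 × 1160 = 98 + 50 + 696 = 844
Branch B: 1110 (certain)
Overall = 0.09 × 844 + 0.91 × 1110 = 75.96 + 1010.1 = 1086.06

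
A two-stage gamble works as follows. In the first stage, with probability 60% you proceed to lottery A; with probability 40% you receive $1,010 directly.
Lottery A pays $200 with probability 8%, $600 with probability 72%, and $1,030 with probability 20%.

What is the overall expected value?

$796.40

EV(A) = 0.08 × 200 + 0.72 × 600 + 0.2 × 1030 = 16 + 432 + 206 = 654
Branch B: 1010 (certain)
Overall = 0.6 × 654 + 0.4 × 1010 = 392.4 + 404 = 796.4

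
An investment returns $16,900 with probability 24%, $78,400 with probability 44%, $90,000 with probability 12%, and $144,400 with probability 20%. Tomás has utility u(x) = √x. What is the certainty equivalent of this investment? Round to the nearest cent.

$70,968.96

E[u] = 0.24·√16900 + 0.44·√78400 + 0.12·√90000 + 0.2·√144400 = 0.24·130 + 0.44·280 + 0.12·300 + 0.2·380 = 266.4
CE = (266.4)² = 70968.96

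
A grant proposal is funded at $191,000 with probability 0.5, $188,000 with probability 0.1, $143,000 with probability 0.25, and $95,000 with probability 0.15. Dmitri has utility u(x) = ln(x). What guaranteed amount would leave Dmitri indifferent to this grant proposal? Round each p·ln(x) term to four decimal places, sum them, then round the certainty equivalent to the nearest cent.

$159,723.58

E[u] = 0.5·ln(191000) + 0.1·ln(188000) + 0.25·ln(143000) + 0.15·ln(95000) = 6.0800 + 1.2144 + 2.9676 + 1.7192 = 11.9812
CE = e^11.9812 ≈ 159723.58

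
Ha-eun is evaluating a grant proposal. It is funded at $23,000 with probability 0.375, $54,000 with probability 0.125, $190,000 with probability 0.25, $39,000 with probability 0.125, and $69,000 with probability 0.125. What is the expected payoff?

EV = 0.375 × 23000 + 0.125 × 54000 + 0.25 × 190000 + 0.125 × 39000 + 0.125 × 69000 = 8625 + 6750 + 47500 + 4875 + 8625 = 76375

$76,375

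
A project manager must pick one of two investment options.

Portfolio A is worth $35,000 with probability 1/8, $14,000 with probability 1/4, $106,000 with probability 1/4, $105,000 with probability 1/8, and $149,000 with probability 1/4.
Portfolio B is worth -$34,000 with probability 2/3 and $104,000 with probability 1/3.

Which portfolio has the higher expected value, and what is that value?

Portfolio A ($84,750)

Portfolio A = 1/8 × 35000 + 1/4 × 14000 + 1/4 × 106000 + 1/8 × 105000 + 1/4 × 149000 = 4375 + 3500 + 26500 + 13125 + 37250 = 84750
Portfolio B = 2/3 × (-34000) + 1/3 × 104000 = -22666.6667 + 34666.6667 = 12000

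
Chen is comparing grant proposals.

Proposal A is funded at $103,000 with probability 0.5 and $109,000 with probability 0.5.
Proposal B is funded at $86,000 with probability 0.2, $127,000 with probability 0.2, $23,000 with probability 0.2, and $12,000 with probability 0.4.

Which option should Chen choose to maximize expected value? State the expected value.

Proposal A = 0.5 × 103000 + 0.5 × 109000 = 51500 + 54500 = 106000
Proposal B = 0.2 × 86000 + 0.2 × 127000 + 0.2 × 23000 + 0.4 × 12000 = 17200 + 25400 + 4600 + 4800 = 52000

Proposal A ($106,000)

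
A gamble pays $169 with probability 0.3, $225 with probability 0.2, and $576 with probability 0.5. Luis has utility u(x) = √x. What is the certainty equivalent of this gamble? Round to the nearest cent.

$357.21

E[u] = 0.3·√169 + 0.2·√225 + 0.5·√576 = 0.3·13 + 0.2·15 + 0.5·24 = 18.9
CE = (18.9)² = 357.21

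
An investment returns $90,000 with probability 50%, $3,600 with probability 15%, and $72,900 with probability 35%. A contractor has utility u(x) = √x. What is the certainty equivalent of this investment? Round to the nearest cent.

E[u] = 0.5·√90000 + 0.15·√3600 + 0.35·√72900 = 0.5·300 + 0.15·60 + 0.35·270 = 253.5
CE = (253.5)² = 64262.25

$64,262.25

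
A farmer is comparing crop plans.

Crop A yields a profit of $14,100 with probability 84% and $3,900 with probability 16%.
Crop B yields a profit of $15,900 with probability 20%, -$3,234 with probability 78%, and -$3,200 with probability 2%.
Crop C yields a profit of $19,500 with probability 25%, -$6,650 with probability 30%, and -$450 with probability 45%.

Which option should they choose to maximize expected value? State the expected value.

Crop A ($12,468)

Crop A = 0.84 × 14100 + 0.16 × 3900 = 11844 + 624 = 12468
Crop B = 0.2 × 15900 + 0.78 × (-3234) + 0.02 × (-3200) = 3180 − 2522.52 − 64 = 593.48
Crop C = 0.25 × 19500 + 0.3 × (-6650) + 0.45 × (-450) = 4875 − 1995 − 202.5 = 2677.5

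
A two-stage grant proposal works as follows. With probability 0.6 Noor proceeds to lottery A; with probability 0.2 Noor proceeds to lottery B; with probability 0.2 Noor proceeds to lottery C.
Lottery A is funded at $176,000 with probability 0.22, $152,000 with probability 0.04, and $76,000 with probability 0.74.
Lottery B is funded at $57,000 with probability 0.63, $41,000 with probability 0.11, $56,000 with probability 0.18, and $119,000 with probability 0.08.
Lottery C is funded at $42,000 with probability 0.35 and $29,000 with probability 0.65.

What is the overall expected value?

$79,338

EV(A) = 0.22 × 176000 + 0.04 × 152000 + 0.74 × 76000 = 38720 + 6080 + 56240 = 101040
EV(B) = 0.63 × 57000 + 0.11 × 41000 + 0.18 × 56000 + 0.08 × 119000 = 35910 + 4510 + 10080 + 9520 = 60020
EV(C) = 0.35 × 42000 + 0.65 × 29000 = 14700 + 18850 = 33550
Overall = 0.6 × 101040 + 0.2 × 60020 + 0.2 × 33550 = 60624 + 12004 + 6710 = 79338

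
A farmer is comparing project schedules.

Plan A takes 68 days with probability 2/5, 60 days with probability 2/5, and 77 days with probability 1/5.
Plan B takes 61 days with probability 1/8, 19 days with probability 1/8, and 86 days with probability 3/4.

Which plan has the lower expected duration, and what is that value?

Plan A (66.6 days)

Plan A = 2/5 × 68 + 2/5 × 60 + 1/5 × 77 = 27.2 + 24 + 15.4 = 66.6
Plan B = 1/8 × 61 + 1/8 × 19 + 3/4 × 86 = 7.625 + 2.375 + 64.5 = 74.5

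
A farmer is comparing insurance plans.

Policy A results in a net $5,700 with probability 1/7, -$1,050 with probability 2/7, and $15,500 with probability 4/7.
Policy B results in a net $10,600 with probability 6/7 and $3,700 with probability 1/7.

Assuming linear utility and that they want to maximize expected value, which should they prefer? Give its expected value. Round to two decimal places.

Policy A = 1/7 × 5700 + 2/7 × (-1050) + 4/7 × 15500 = 814.2857 − 300 + 8857.1429 = 9371.4286
Policy B = 6/7 × 10600 + 1/7 × 3700 = 9085.7143 + 528.5714 = 9614.2857

Policy B ($9,614.29)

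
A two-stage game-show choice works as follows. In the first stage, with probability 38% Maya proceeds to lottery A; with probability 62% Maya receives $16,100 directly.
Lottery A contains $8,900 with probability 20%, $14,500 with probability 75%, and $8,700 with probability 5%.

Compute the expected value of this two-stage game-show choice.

$14,956.20

EV(A) = 0.2 × 8900 + 0.75 × 14500 + 0.05 × 8700 = 1780 + 10875 + 435 = 13090
Branch B: 16100 (certain)
Overall = 0.38 × 13090 + 0.62 × 16100 = 4974.2 + 9982 = 14956.2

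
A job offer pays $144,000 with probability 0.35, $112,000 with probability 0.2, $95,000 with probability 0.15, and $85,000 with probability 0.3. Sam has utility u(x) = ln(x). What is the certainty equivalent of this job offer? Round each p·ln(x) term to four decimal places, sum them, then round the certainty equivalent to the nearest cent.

$109,831.21

E[u] = 0.35·ln(144000) + 0.2·ln(112000) + 0.15·ln(95000) + 0.3·ln(85000) = 4.1571 + 2.3253 + 1.7192 + 3.4051 = 11.6067
CE = e^11.6067 ≈ 109831.21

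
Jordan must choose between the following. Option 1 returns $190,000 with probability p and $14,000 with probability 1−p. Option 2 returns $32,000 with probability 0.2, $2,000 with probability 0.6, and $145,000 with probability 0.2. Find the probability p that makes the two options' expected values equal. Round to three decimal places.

EV(Option 2) = 0.2 × 32000 + 0.6 × 2000 + 0.2 × 145000 = 6400 + 1200 + 29000 = 36600
p·190000 + (1−p)·14000 = 36600
176000p + 14000 = 36600
p = (36600 − 14000) / 176000

p = 0.128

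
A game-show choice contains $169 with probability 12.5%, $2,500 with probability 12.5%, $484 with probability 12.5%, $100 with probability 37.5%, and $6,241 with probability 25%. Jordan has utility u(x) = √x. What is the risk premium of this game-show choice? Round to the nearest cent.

$827.36

E[u] = 0.125·√169 + 0.125·√2500 + 0.125·√484 + 0.375·√100 + 0.25·√6241 = 0.125·13 + 0.125·50 + 0.125·22 + 0.375·10 + 0.25·79 = 34.125
CE = (34.125)² = 1164.515625
Risk premium = EV − CE = 1991.875 − 1164.515625 = 827.359375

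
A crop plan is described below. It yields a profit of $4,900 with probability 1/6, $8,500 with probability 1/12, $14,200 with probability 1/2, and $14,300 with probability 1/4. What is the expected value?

EV = 1/6 × 4900 + 1/12 × 8500 + 1/2 × 14200 + 1/4 × 14300 = 816.6667 + 708.3333 + 7100 + 3575 = 12200

$12,200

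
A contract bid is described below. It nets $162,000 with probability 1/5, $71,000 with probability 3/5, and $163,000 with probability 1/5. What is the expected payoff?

$107,600

EV = 1/5 × 162000 + 3/5 × 71000 + 1/5 × 163000 = 32400 + 42600 + 32600 = 107600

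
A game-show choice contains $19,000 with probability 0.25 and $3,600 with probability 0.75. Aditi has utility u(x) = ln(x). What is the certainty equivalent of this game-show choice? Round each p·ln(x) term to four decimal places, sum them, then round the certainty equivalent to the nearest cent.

E[u] = 0.25·ln(19000) + 0.75·ln(3600) = 2.4630 + 6.1415 = 8.6045
CE = e^8.6045 ≈ 5456.16

$5,456.16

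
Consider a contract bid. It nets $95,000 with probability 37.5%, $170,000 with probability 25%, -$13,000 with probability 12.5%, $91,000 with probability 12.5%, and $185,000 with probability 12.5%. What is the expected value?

EV = 0.375 × 95000 + 0.25 × 170000 + 0.125 × (-13000) + 0.125 × 91000 + 0.125 × 185000 = 35625 + 42500 − 1625 + 11375 + 23125 = 111000

$111,000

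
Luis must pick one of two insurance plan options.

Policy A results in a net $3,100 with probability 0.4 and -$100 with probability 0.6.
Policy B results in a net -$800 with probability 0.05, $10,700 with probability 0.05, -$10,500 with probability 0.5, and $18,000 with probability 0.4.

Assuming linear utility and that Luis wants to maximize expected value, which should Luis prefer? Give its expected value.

Policy A = 0.4 × 3100 + 0.6 × (-100) = 1240 − 60 = 1180
Policy B = 0.05 × (-800) + 0.05 × 10700 + 0.5 × (-10500) + 0.4 × 18000 = -40 + 535 − 5250 + 7200 = 2445

Policy B ($2,445)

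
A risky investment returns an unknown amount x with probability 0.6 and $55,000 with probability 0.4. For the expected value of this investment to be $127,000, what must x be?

x = $175,000

0.6·x + 0.4·55000 = 127000
0.6·x = 127000 − 22000 = 105000
x = 105000 / 0.6 = 175000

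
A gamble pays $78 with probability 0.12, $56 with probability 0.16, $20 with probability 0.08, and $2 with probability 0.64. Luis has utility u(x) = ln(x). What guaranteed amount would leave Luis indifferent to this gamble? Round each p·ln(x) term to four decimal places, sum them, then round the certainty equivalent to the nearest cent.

$6.36

E[u] = 0.12·ln(78) + 0.16·ln(56) + 0.08·ln(20) + 0.64·ln(2) = 0.5228 + 0.6441 + 0.2397 + 0.4436 = 1.8502
CE = e^1.8502 ≈ 6.36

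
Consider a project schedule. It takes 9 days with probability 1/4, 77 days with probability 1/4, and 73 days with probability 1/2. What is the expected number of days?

58 days

EV = 1/4 × 9 + 1/4 × 77 + 1/2 × 73 = 2.25 + 19.25 + 36.5 = 58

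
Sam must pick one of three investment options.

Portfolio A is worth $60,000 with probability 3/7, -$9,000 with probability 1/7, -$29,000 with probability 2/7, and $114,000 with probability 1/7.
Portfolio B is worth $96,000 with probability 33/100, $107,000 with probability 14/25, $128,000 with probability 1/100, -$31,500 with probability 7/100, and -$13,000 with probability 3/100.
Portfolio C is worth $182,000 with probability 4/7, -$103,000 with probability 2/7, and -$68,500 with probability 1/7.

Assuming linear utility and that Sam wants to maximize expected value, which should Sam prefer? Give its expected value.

Portfolio B ($90,285)

Portfolio A = 3/7 × 60000 + 1/7 × (-9000) + 2/7 × (-29000) + 1/7 × 114000 = 25714.2857 − 1285.7143 − 8285.7143 + 16285.7143 = 32428.5714
Portfolio B = 33/100 × 96000 + 14/25 × 107000 + 1/100 × 128000 + 7/100 × (-31500) + 3/100 × (-13000) = 31680 + 59920 + 1280 − 2205 − 390 = 90285
Portfolio C = 4/7 × 182000 + 2/7 × (-103000) + 1/7 × (-68500) = 104000 − 29428.5714 − 9785.7143 = 64785.7143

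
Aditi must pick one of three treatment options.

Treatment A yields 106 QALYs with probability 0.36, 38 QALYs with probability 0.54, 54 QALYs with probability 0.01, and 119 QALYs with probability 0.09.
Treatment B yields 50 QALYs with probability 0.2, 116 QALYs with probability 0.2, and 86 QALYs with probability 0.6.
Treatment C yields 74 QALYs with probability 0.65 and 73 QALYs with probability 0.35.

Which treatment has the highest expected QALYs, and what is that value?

Treatment B (84.8 QALYs)

Treatment A = 0.36 × 106 + 0.54 × 38 + 0.01 × 54 + 0.09 × 119 = 38.16 + 20.52 + 0.54 + 10.71 = 69.93
Treatment B = 0.2 × 50 + 0.2 × 116 + 0.6 × 86 = 10 + 23.2 + 51.6 = 84.8
Treatment C = 0.65 × 74 + 0.35 × 73 = 48.1 + 25.55 = 73.65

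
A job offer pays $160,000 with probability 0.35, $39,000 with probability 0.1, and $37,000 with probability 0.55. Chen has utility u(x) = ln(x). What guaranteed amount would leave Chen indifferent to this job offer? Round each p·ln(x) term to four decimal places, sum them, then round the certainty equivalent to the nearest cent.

$62,093.71

E[u] = 0.35·ln(160000) + 0.1·ln(39000) + 0.55·ln(37000) = 4.1940 + 1.0571 + 5.7853 = 11.0364
CE = e^11.0364 ≈ 62093.71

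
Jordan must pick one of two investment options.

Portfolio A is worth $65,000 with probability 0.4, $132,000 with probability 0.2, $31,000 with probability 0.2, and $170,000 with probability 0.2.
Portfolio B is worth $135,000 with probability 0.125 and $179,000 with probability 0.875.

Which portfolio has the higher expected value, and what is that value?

Portfolio B ($173,500)

Portfolio A = 0.4 × 65000 + 0.2 × 132000 + 0.2 × 31000 + 0.2 × 170000 = 26000 + 26400 + 6200 + 34000 = 92600
Portfolio B = 0.125 × 135000 + 0.875 × 179000 = 16875 + 156625 = 173500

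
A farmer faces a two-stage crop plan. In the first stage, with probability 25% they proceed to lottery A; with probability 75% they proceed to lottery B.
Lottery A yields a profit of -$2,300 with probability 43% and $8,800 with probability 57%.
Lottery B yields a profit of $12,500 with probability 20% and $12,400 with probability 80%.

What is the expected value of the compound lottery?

$10,321.75

EV(A) = 0.43 × (-2300) + 0.57 × 8800 = -989 + 5016 = 4027
EV(B) = 0.2 × 12500 + 0.8 × 12400 = 2500 + 9920 = 12420
Overall = 0.25 × 4027 + 0.75 × 12420 = 1006.75 + 9315 = 10321.75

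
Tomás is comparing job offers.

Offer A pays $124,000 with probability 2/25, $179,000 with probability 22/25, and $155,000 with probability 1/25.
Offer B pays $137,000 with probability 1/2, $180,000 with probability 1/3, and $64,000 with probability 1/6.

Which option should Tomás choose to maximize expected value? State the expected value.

Offer A = 2/25 × 124000 + 22/25 × 179000 + 1/25 × 155000 = 9920 + 157520 + 6200 = 173640
Offer B = 1/2 × 137000 + 1/3 × 180000 + 1/6 × 64000 = 68500 + 60000 + 10666.6667 = 139166.6667

Offer A ($173,640)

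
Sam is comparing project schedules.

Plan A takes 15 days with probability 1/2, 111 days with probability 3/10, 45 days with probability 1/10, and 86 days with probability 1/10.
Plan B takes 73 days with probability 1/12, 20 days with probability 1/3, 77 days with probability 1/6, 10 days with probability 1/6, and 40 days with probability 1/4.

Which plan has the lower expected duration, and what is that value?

Plan B (37.25 days)

Plan A = 1/2 × 15 + 3/10 × 111 + 1/10 × 45 + 1/10 × 86 = 7.5 + 33.3 + 4.5 + 8.6 = 53.9
Plan B = 1/12 × 73 + 1/3 × 20 + 1/6 × 77 + 1/6 × 10 + 1/4 × 40 = 6.0833 + 6.6667 + 12.8333 + 1.6667 + 10 = 37.25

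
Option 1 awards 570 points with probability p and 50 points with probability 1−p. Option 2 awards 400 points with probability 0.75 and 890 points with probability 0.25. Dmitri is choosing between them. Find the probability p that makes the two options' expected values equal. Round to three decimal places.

EV(Option 2) = 0.75 × 400 + 0.25 × 890 = 300 + 222.5 = 522.5
p·570 + (1−p)·50 = 522.5
520p + 50 = 522.5
p = (522.5 − 50) / 520

p = 0.909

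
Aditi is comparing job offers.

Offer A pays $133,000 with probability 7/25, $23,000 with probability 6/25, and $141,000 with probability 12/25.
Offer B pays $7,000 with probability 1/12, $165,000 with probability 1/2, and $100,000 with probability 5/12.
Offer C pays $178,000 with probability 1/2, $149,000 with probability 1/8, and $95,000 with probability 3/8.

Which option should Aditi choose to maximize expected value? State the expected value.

Offer A = 7/25 × 133000 + 6/25 × 23000 + 12/25 × 141000 = 37240 + 5520 + 67680 = 110440
Offer B = 1/12 × 7000 + 1/2 × 165000 + 5/12 × 100000 = 583.3333 + 82500 + 41666.6667 = 124750
Offer C = 1/2 × 178000 + 1/8 × 149000 + 3/8 × 95000 = 89000 + 18625 + 35625 = 143250

Offer C ($143,250)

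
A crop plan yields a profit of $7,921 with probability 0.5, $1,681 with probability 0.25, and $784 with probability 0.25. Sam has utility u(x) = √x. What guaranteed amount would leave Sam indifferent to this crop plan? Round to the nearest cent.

E[u] = 0.5·√7921 + 0.25·√1681 + 0.25·√784 = 0.5·89 + 0.25·41 + 0.25·28 = 61.75
CE = (61.75)² = 3813.0625

$3,813.06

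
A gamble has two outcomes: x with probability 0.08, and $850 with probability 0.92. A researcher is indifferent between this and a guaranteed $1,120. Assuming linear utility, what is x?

x = $4,225

0.08·x + 0.92·850 = 1120
0.08·x = 1120 − 782 = 338
x = 338 / 0.08 = 4225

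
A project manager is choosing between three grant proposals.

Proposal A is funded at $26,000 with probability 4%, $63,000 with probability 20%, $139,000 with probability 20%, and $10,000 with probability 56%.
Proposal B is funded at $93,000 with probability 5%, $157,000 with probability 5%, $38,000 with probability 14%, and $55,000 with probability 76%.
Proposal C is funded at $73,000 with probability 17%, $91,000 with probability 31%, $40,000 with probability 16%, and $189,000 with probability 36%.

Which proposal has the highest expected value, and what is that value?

Proposal A = 0.04 × 26000 + 0.2 × 63000 + 0.2 × 139000 + 0.56 × 10000 = 1040 + 12600 + 27800 + 5600 = 47040
Proposal B = 0.05 × 93000 + 0.05 × 157000 + 0.14 × 38000 + 0.76 × 55000 = 4650 + 7850 + 5320 + 41800 = 59620
Proposal C = 0.17 × 73000 + 0.31 × 91000 + 0.16 × 40000 + 0.36 × 189000 = 12410 + 28210 + 6400 + 68040 = 115060

Proposal C ($115,060)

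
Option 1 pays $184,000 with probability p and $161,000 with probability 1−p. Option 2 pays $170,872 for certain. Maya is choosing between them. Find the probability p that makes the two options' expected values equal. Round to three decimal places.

p = 0.429

p·184000 + (1−p)·161000 = 170872
23000p + 161000 = 170872
p = (170872 − 161000) / 23000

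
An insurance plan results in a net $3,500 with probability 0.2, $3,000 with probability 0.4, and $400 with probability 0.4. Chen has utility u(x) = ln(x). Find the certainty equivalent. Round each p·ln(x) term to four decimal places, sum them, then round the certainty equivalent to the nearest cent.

$1,381.88

E[u] = 0.2·ln(3500) + 0.4·ln(3000) + 0.4·ln(400) = 1.6321 + 3.2025 + 2.3966 = 7.2312
CE = e^7.2312 ≈ 1381.88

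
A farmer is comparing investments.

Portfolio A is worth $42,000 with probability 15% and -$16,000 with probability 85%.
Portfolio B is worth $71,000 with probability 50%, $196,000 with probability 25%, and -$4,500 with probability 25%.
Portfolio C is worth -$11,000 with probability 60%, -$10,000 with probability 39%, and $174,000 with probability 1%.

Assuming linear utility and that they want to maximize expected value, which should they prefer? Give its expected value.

Portfolio B ($83,375)

Portfolio A = 0.15 × 42000 + 0.85 × (-16000) = 6300 − 13600 = -7300
Portfolio B = 0.5 × 71000 + 0.25 × 196000 + 0.25 × (-4500) = 35500 + 49000 − 1125 = 83375
Portfolio C = 0.6 × (-11000) + 0.39 × (-10000) + 0.01 × 174000 = -6600 − 3900 + 1740 = -8760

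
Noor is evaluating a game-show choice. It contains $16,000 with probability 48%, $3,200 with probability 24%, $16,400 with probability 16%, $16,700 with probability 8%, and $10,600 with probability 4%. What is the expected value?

$12,832

EV = 0.48 × 16000 + 0.24 × 3200 + 0.16 × 16400 + 0.08 × 16700 + 0.04 × 10600 = 7680 + 768 + 2624 + 1336 + 424 = 12832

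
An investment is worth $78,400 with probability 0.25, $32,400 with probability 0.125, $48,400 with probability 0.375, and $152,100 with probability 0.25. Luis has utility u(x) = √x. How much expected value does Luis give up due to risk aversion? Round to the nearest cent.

$5,568.75

E[u] = 0.25·√78400 + 0.125·√32400 + 0.375·√48400 + 0.25·√152100 = 0.25·280 + 0.125·180 + 0.375·220 + 0.25·390 = 272.5
CE = (272.5)² = 74256.25
Risk premium = EV − CE = 79825 − 74256.25 = 5568.75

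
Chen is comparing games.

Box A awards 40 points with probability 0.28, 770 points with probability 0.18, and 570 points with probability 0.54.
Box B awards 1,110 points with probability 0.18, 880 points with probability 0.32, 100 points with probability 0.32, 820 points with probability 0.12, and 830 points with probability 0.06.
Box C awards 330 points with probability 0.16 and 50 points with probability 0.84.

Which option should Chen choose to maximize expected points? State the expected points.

Box A = 0.28 × 40 + 0.18 × 770 + 0.54 × 570 = 11.2 + 138.6 + 307.8 = 457.6
Box B = 0.18 × 1110 + 0.32 × 880 + 0.32 × 100 + 0.12 × 820 + 0.06 × 830 = 199.8 + 281.6 + 32 + 98.4 + 49.8 = 661.6
Box C = 0.16 × 330 + 0.84 × 50 = 52.8 + 42 = 94.8

Box B (661.6 points)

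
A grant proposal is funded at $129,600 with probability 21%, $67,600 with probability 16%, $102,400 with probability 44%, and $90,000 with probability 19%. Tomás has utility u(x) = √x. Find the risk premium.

$963

E[u] = 0.21·√129600 + 0.16·√67600 + 0.44·√102400 + 0.19·√90000 = 0.21·360 + 0.16·260 + 0.44·320 + 0.19·300 = 315
CE = (315)² = 99225
Risk premium = EV − CE = 100188 − 99225 = 963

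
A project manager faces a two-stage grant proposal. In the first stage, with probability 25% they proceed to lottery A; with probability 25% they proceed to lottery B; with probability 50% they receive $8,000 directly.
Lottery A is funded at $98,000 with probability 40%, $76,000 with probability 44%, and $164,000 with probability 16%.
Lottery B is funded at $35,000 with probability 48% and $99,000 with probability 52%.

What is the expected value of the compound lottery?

$45,790

EV(A) = 0.4 × 98000 + 0.44 × 76000 + 0.16 × 164000 = 39200 + 33440 + 26240 = 98880
EV(B) = 0.48 × 35000 + 0.52 × 99000 = 16800 + 51480 = 68280
Branch C: 8000 (certain)
Overall = 0.25 × 98880 + 0.25 × 68280 + 0.5 × 8000 = 24720 + 17070 + 4000 = 45790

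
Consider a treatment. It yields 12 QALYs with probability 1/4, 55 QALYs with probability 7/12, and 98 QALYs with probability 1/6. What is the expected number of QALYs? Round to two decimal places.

51.42 QALYs

EV = 1/4 × 12 + 7/12 × 55 + 1/6 × 98 = 3 + 32.0833 + 16.3333 = 51.4167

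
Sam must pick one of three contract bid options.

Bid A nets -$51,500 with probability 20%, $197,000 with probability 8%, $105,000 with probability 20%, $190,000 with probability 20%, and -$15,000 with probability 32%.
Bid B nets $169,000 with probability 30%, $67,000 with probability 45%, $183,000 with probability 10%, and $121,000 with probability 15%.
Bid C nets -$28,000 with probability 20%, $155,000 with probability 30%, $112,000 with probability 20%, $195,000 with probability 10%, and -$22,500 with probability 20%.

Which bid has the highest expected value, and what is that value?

Bid B ($117,300)

Bid A = 0.2 × (-51500) + 0.08 × 197000 + 0.2 × 105000 + 0.2 × 190000 + 0.32 × (-15000) = -10300 + 15760 + 21000 + 38000 − 4800 = 59660
Bid B = 0.3 × 169000 + 0.45 × 67000 + 0.1 × 183000 + 0.15 × 121000 = 50700 + 30150 + 18300 + 18150 = 117300
Bid C = 0.2 × (-28000) + 0.3 × 155000 + 0.2 × 112000 + 0.1 × 195000 + 0.2 × (-22500) = -5600 + 46500 + 22400 + 19500 − 4500 = 78300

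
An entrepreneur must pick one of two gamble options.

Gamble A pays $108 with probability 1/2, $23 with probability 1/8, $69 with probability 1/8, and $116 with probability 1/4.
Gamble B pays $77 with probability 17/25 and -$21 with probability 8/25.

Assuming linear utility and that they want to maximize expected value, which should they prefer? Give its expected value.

Gamble A ($94.50)

Gamble A = 1/2 × 108 + 1/8 × 23 + 1/8 × 69 + 1/4 × 116 = 54 + 2.875 + 8.625 + 29 = 94.5
Gamble B = 17/25 × 77 + 8/25 × (-21) = 52.36 − 6.72 = 45.64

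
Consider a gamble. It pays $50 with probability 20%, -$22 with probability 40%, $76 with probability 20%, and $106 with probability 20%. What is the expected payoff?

EV = 0.2 × 50 + 0.4 × (-22) + 0.2 × 76 + 0.2 × 106 = 10 − 8.8 + 15.2 + 21.2 = 37.6

$37.60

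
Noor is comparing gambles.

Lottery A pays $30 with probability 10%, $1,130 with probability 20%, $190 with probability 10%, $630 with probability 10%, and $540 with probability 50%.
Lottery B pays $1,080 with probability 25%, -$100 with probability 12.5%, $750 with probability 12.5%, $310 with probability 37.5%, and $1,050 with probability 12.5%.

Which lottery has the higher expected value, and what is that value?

Lottery A = 0.1 × 30 + 0.2 × 1130 + 0.1 × 190 + 0.1 × 630 + 0.5 × 540 = 3 + 226 + 19 + 63 + 270 = 581
Lottery B = 0.25 × 1080 + 0.125 × (-100) + 0.125 × 750 + 0.375 × 310 + 0.125 × 1050 = 270 − 12.5 + 93.75 + 116.25 + 131.25 = 598.75

Lottery B ($598.75)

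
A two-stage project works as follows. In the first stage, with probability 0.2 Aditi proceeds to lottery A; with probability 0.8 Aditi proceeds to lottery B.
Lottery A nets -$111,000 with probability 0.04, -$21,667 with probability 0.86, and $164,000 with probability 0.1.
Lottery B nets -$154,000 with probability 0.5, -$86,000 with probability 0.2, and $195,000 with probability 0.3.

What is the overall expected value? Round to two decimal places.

EV(A) = 0.04 × (-111000) + 0.86 × (-21667) + 0.1 × 164000 = -4440 − 18633.62 + 16400 = -6673.62
EV(B) = 0.5 × (-154000) + 0.2 × (-86000) + 0.3 × 195000 = -77000 − 17200 + 58500 = -35700
Overall = 0.2 × (-6673.62) + 0.8 × (-35700) = -1334.724 − 28560 = -29894.724

-$29,894.72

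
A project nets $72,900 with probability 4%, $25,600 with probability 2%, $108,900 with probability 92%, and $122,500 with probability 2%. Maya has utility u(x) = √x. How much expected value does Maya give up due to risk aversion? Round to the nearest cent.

E[u] = 0.04·√72900 + 0.02·√25600 + 0.92·√108900 + 0.02·√122500 = 0.04·270 + 0.02·160 + 0.92·330 + 0.02·350 = 324.6
CE = (324.6)² = 105365.16
Risk premium = EV − CE = 106066 − 105365.16 = 700.84

$700.84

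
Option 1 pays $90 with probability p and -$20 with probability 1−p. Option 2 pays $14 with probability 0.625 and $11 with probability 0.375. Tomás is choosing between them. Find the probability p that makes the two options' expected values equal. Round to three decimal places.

p = 0.299

EV(Option 2) = 0.625 × 14 + 0.375 × 11 = 8.75 + 4.125 = 12.875
p·90 + (1−p)·(-20) = 12.875
110p − 20 = 12.875
p = (12.875 + 20) / 110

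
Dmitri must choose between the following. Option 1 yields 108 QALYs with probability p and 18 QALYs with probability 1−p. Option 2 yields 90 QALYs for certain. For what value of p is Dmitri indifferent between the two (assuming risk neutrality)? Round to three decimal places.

p·108 + (1−p)·18 = 90
90p + 18 = 90
p = (90 − 18) / 90

p = 0.800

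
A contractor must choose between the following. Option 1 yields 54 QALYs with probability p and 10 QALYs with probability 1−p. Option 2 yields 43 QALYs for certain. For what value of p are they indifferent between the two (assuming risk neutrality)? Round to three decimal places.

p·54 + (1−p)·10 = 43
44p + 10 = 43
p = (43 − 10) / 44

p = 0.750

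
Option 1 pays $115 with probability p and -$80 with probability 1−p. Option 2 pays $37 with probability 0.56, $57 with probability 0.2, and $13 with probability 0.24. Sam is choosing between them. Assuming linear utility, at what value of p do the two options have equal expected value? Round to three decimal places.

p = 0.591

EV(Option 2) = 0.56 × 37 + 0.2 × 57 + 0.24 × 13 = 20.72 + 11.4 + 3.12 = 35.24
p·115 + (1−p)·(-80) = 35.24
195p − 80 = 35.24
p = (35.24 + 80) / 195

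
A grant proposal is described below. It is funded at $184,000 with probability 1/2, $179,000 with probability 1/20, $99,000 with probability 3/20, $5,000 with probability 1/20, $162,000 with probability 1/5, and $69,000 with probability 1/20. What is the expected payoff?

EV = 1/2 × 184000 + 1/20 × 179000 + 3/20 × 99000 + 1/20 × 5000 + 1/5 × 162000 + 1/20 × 69000 = 92000 + 8950 + 14850 + 250 + 32400 + 3450 = 151900

$151,900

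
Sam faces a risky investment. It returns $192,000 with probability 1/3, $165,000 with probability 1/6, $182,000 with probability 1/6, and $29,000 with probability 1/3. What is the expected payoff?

EV = 1/3 × 192000 + 1/6 × 165000 + 1/6 × 182000 + 1/3 × 29000 = 64000 + 27500 + 30333.3333 + 9666.6667 = 131500

$131,500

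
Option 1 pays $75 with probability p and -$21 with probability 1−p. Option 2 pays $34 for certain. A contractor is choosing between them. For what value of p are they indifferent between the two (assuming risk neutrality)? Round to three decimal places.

p·75 + (1−p)·(-21) = 34
96p − 21 = 34
p = (34 + 21) / 96

p = 0.573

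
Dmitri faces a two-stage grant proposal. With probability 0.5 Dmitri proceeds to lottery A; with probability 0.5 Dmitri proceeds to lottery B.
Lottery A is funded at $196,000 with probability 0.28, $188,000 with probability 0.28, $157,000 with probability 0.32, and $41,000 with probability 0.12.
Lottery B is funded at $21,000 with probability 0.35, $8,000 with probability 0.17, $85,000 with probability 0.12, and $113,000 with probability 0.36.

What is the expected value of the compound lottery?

EV(A) = 0.28 × 196000 + 0.28 × 188000 + 0.32 × 157000 + 0.12 × 41000 = 54880 + 52640 + 50240 + 4920 = 162680
EV(B) = 0.35 × 21000 + 0.17 × 8000 + 0.12 × 85000 + 0.36 × 113000 = 7350 + 1360 + 10200 + 40680 = 59590
Overall = 0.5 × 162680 + 0.5 × 59590 = 81340 + 29795 = 111135

$111,135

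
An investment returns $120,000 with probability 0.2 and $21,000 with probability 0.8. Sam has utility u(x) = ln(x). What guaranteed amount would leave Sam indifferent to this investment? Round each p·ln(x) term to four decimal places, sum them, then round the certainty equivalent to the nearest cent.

$29,756.41

E[u] = 0.2·ln(120000) + 0.8·ln(21000) = 2.3390 + 7.9618 = 10.3008
CE = e^10.3008 ≈ 29756.41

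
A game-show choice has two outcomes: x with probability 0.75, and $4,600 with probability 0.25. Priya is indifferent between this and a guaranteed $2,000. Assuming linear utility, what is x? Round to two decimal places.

0.75·x + 0.25·4600 = 2000
0.75·x = 2000 − 1150 = 850
x = 850 / 0.75 = 1133.3333

x = $1,133.33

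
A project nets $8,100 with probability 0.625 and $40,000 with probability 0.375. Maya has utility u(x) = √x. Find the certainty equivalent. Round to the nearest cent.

E[u] = 0.625·√8100 + 0.375·√40000 = 0.625·90 + 0.375·200 = 131.25
CE = (131.25)² = 17226.5625

$17,226.56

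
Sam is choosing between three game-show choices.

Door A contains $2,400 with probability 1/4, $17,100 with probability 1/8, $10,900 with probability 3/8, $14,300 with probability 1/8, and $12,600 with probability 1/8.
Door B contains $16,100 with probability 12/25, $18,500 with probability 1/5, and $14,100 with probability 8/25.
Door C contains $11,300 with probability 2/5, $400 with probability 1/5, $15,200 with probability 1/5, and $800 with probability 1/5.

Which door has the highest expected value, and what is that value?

Door A = 1/4 × 2400 + 1/8 × 17100 + 3/8 × 10900 + 1/8 × 14300 + 1/8 × 12600 = 600 + 2137.5 + 4087.5 + 1787.5 + 1575 = 10187.5
Door B = 12/25 × 16100 + 1/5 × 18500 + 8/25 × 14100 = 7728 + 3700 + 4512 = 15940
Door C = 2/5 × 11300 + 1/5 × 400 + 1/5 × 15200 + 1/5 × 800 = 4520 + 80 + 3040 + 160 = 7800

Door B ($15,940)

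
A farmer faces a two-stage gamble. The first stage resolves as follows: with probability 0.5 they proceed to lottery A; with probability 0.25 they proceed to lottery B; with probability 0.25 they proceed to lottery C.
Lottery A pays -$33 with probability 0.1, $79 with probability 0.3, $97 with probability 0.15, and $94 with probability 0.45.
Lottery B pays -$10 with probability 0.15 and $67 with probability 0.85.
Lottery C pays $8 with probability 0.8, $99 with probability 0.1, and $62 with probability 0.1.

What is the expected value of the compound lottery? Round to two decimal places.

$58.11

EV(A) = 0.1 × (-33) + 0.3 × 79 + 0.15 × 97 + 0.45 × 94 = -3.3 + 23.7 + 14.55 + 42.3 = 77.25
EV(B) = 0.15 × (-10) + 0.85 × 67 = -1.5 + 56.95 = 55.45
EV(C) = 0.8 × 8 + 0.1 × 99 + 0.1 × 62 = 6.4 + 9.9 + 6.2 = 22.5
Overall = 0.5 × 77.25 + 0.25 × 55.45 + 0.25 × 22.5 = 38.625 + 13.8625 + 5.625 = 58.1125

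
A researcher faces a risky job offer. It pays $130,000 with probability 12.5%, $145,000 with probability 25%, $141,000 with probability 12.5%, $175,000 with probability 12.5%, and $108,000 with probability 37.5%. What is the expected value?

EV = 0.125 × 130000 + 0.25 × 145000 + 0.125 × 141000 + 0.125 × 175000 + 0.375 × 108000 = 16250 + 36250 + 17625 + 21875 + 40500 = 132500

$132,500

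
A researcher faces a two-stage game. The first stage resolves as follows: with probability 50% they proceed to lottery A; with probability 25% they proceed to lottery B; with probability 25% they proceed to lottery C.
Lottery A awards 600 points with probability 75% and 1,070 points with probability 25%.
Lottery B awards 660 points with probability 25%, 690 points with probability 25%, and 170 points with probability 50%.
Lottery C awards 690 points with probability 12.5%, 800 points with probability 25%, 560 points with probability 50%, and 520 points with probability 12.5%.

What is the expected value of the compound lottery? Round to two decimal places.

EV(A) = 0.75 × 600 + 0.25 × 1070 = 450 + 267.5 = 717.5
EV(B) = 0.25 × 660 + 0.25 × 690 + 0.5 × 170 = 165 + 172.5 + 85 = 422.5
EV(C) = 0.125 × 690 + 0.25 × 800 + 0.5 × 560 + 0.125 × 520 = 86.25 + 200 + 280 + 65 = 631.25
Overall = 0.5 × 717.5 + 0.25 × 422.5 + 0.25 × 631.25 = 358.75 + 105.625 + 157.8125 = 622.1875

622.19 points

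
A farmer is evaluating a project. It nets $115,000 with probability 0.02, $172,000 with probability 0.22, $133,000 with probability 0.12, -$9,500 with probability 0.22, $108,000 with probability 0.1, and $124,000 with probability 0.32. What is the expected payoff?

$104,490

EV = 0.02 × 115000 + 0.22 × 172000 + 0.12 × 133000 + 0.22 × (-9500) + 0.1 × 108000 + 0.32 × 124000 = 2300 + 37840 + 15960 − 2090 + 10800 + 39680 = 104490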